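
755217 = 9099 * 83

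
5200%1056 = 976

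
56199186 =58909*954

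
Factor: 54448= 2^4*41^1*83^1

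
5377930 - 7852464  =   - 2474534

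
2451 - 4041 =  - 1590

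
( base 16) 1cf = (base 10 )463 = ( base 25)ID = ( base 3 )122011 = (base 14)251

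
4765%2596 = 2169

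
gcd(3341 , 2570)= 257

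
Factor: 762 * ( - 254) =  - 193548 = -  2^2*3^1*127^2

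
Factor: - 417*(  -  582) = 2^1*3^2*97^1*139^1 = 242694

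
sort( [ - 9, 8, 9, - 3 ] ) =[ - 9, - 3,8, 9 ] 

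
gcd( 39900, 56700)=2100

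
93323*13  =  1213199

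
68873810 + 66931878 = 135805688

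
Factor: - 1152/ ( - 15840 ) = 4/55 = 2^2*5^( - 1 )*11^( - 1)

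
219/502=219/502 = 0.44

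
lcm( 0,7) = 0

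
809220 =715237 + 93983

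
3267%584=347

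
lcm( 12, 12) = 12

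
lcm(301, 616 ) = 26488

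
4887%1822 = 1243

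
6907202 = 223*30974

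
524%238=48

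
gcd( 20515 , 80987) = 1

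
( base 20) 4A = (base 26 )3c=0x5A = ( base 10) 90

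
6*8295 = 49770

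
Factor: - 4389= - 3^1*7^1*11^1*19^1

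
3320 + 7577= 10897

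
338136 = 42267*8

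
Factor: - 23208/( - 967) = 2^3 * 3^1 = 24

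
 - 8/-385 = 8/385 = 0.02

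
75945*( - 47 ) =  - 3569415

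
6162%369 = 258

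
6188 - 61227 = -55039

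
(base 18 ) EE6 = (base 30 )59O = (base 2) 1001010111010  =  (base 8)11272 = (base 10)4794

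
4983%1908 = 1167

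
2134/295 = 2134/295 =7.23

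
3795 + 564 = 4359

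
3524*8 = 28192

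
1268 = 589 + 679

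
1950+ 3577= 5527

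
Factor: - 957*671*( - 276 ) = 177232572 =2^2 * 3^2*11^2*23^1* 29^1 * 61^1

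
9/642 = 3/214 = 0.01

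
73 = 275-202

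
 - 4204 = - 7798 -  - 3594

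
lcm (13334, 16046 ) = 946714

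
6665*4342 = 28939430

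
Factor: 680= 2^3*5^1*17^1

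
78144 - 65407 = 12737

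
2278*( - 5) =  - 11390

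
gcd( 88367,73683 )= 1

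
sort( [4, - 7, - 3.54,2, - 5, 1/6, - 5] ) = [ - 7, - 5,-5, - 3.54, 1/6, 2,4] 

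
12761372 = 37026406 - 24265034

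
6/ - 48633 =- 2/16211 = - 0.00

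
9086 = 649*14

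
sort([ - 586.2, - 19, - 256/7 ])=[-586.2,-256/7, - 19]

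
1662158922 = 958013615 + 704145307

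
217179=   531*409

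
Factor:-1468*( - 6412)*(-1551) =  - 2^4*3^1*7^1*11^1*47^1*229^1*367^1 = -14599277616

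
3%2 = 1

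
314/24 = 13 + 1/12 = 13.08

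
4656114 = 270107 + 4386007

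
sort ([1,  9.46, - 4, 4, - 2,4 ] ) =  [ - 4, - 2, 1, 4,4,  9.46 ]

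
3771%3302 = 469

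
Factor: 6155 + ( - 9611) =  - 3456= - 2^7 * 3^3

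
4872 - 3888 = 984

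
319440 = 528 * 605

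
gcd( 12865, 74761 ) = 1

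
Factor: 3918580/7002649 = 2^2*5^1*23^(-1 )*251^ ( - 1 )*1213^( - 1 )*195929^1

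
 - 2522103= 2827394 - 5349497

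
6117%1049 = 872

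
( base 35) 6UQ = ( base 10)8426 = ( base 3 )102120002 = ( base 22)H90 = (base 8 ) 20352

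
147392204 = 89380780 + 58011424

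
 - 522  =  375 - 897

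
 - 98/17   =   - 98/17 = - 5.76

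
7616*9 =68544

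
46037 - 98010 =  - 51973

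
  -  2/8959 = -2/8959=-0.00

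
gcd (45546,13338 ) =6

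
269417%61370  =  23937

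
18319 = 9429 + 8890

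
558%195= 168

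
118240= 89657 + 28583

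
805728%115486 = 112812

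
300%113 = 74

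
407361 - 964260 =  - 556899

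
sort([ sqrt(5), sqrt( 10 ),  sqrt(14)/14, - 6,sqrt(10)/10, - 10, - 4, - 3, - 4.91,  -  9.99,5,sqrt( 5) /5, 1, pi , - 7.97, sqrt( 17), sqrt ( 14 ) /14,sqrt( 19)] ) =[ - 10, - 9.99,-7.97, - 6, - 4.91, - 4, - 3, sqrt( 14 ) /14  ,  sqrt( 14) /14, sqrt( 10)/10,sqrt(  5) /5,1, sqrt(5),pi,sqrt( 10),sqrt(17)  ,  sqrt( 19 ),  5]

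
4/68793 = 4/68793 = 0.00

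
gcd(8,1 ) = 1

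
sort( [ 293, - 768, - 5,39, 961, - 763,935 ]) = [-768, - 763,-5, 39 , 293,935,961 ]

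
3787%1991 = 1796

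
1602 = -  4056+5658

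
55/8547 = 5/777= 0.01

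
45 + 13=58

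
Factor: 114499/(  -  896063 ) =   -  7^( - 1 )*11^1*1487^1*18287^(  -  1)= - 16357/128009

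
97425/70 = 1391 + 11/14=   1391.79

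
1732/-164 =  - 11+18/41 = - 10.56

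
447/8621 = 447/8621 = 0.05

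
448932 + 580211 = 1029143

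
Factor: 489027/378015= 511/395 = 5^(- 1 )*7^1*73^1*79^( - 1) 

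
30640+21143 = 51783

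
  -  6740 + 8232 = 1492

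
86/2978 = 43/1489 = 0.03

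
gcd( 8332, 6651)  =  1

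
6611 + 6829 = 13440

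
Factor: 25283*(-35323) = - 893071409 = -131^1*193^1 * 35323^1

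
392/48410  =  196/24205 = 0.01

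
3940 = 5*788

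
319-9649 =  - 9330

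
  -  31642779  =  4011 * ( - 7889 )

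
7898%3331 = 1236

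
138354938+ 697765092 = 836120030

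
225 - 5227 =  - 5002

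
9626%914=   486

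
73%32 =9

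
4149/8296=4149/8296 = 0.50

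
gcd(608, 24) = 8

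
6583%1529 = 467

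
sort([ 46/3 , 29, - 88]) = [-88,46/3, 29 ]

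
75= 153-78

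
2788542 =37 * 75366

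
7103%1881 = 1460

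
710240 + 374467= 1084707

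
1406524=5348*263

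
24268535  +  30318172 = 54586707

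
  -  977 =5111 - 6088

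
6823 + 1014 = 7837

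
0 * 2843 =0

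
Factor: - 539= - 7^2*11^1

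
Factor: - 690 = - 2^1 * 3^1*5^1*23^1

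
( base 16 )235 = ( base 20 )185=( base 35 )G5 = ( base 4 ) 20311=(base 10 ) 565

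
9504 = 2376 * 4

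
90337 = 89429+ 908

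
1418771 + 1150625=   2569396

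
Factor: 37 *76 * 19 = 53428 = 2^2 * 19^2 * 37^1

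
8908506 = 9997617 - 1089111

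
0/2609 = 0  =  0.00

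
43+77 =120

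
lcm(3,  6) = 6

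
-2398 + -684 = -3082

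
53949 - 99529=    - 45580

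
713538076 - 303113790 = 410424286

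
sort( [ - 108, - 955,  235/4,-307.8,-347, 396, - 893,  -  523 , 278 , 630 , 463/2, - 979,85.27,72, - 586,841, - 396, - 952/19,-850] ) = [ - 979, - 955, - 893,  -  850, - 586, - 523,-396, - 347, - 307.8, - 108,-952/19,235/4,72,85.27,463/2 , 278 , 396,630,841 ]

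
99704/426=234+10/213 = 234.05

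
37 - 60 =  - 23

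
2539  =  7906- 5367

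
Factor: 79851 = 3^1*43^1 * 619^1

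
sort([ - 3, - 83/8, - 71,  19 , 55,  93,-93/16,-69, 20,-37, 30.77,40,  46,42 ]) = [ - 71  , - 69,  -  37 , - 83/8,-93/16,-3 , 19, 20, 30.77, 40, 42,  46,55, 93 ] 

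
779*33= 25707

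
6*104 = 624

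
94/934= 47/467 = 0.10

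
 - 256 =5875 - 6131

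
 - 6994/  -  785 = 6994/785= 8.91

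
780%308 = 164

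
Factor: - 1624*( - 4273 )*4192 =2^8*7^1*29^1*131^1*4273^1 = 29089763584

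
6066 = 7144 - 1078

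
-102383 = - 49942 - 52441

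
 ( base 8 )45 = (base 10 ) 37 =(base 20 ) 1H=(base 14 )29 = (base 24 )1D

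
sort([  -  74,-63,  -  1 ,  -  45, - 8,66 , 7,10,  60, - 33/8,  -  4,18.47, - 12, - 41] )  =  [ - 74,-63,- 45 ,  -  41, - 12,  -  8 ,-33/8 ,  -  4, - 1,7,10,18.47, 60,66] 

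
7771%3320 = 1131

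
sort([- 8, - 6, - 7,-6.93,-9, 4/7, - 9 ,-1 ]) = [-9,- 9,-8, - 7 , - 6.93, - 6, - 1,4/7]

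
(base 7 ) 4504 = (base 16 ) 655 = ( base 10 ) 1621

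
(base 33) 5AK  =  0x16a3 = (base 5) 141140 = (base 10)5795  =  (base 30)6D5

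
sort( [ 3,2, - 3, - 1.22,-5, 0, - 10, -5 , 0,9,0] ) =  [  -  10, - 5,-5, - 3, - 1.22,0,0,  0,2,3, 9] 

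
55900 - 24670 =31230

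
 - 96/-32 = 3/1  =  3.00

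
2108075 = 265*7955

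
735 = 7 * 105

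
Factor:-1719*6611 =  - 11364309 = - 3^2*11^1* 191^1 * 601^1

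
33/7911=11/2637 = 0.00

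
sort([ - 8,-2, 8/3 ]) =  [ - 8, - 2, 8/3 ]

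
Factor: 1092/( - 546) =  - 2 = - 2^1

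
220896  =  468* 472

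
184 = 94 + 90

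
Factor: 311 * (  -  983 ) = - 311^1*983^1 = -305713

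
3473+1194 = 4667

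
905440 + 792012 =1697452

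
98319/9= 32773/3 = 10924.33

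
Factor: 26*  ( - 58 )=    - 2^2 * 13^1 * 29^1 = -1508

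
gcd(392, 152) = 8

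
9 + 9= 18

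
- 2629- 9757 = - 12386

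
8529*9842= 83942418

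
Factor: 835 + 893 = 1728 = 2^6*3^3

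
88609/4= 22152 + 1/4 = 22152.25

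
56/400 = 7/50=0.14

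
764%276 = 212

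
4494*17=76398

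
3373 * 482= 1625786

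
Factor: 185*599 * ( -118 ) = - 13076170 = - 2^1*5^1*37^1 * 59^1*599^1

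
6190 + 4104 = 10294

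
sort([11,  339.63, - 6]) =[  -  6, 11, 339.63 ] 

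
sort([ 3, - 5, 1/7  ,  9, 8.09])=[ - 5,1/7,3,8.09, 9]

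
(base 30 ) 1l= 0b110011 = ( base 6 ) 123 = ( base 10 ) 51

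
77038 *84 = 6471192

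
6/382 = 3/191 = 0.02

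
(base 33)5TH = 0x1913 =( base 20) G0J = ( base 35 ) 58e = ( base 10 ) 6419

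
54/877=54/877 = 0.06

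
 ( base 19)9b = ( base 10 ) 182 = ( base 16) B6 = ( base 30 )62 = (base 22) 86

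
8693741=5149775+3543966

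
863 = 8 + 855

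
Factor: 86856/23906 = 43428/11953 = 2^2* 3^1*7^1*11^1*47^1 *11953^(  -  1) 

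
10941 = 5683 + 5258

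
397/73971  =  397/73971= 0.01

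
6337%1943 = 508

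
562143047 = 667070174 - 104927127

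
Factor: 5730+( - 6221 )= - 491 = -491^1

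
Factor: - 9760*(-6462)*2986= 2^7* 3^2*5^1*61^1*359^1*1493^1 = 188324392320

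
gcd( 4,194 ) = 2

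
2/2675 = 2/2675 = 0.00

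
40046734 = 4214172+35832562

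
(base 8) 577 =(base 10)383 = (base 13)236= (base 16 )17f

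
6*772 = 4632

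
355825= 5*71165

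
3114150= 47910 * 65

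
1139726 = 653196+486530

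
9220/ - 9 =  - 1025 + 5/9=-  1024.44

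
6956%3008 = 940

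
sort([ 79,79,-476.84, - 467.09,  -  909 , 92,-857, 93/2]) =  [-909,  -  857,  -  476.84, - 467.09,93/2,79,79,92]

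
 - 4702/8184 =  - 1 + 1741/4092  =  - 0.57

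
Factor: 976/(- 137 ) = -2^4*61^1*137^( - 1 )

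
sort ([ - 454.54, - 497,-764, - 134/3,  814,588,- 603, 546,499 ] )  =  [ - 764,  -  603, - 497 ,-454.54, - 134/3,  499, 546,588,814 ]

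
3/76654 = 3/76654 = 0.00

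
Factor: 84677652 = 2^2*3^2*2352157^1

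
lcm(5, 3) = 15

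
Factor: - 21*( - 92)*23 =44436 =2^2*3^1*7^1 * 23^2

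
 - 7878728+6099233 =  - 1779495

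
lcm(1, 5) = 5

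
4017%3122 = 895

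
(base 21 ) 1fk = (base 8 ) 1410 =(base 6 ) 3332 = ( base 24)188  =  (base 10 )776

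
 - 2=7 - 9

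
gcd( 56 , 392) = 56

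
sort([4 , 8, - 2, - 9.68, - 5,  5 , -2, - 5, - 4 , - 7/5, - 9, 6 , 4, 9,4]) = [ - 9.68, - 9, - 5,-5, - 4 , - 2, -2, - 7/5 , 4,4 , 4,5,6,  8 , 9 ] 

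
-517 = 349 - 866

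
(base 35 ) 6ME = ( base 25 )d09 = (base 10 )8134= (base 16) 1fc6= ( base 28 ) AAE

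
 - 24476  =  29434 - 53910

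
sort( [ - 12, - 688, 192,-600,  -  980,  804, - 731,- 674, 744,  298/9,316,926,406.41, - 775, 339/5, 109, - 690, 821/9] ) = [  -  980, - 775, - 731, - 690, - 688,-674, - 600,-12, 298/9,339/5, 821/9 , 109,192,316, 406.41,744, 804, 926] 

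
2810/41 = 2810/41 = 68.54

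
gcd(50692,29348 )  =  2668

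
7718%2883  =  1952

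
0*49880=0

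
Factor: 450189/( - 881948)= - 2^( - 2)*3^2*29^( - 1)* 7603^( - 1)*50021^1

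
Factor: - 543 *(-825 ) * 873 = 391082175 = 3^4*5^2*11^1*97^1 * 181^1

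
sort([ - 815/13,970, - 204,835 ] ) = [ - 204, - 815/13,835,970 ]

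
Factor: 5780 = 2^2*5^1 * 17^2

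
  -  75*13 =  - 975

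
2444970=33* 74090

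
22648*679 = 15377992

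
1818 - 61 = 1757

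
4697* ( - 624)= -2930928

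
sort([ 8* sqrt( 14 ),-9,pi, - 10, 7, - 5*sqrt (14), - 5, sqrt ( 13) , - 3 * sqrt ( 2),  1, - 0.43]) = [ - 5* sqrt( 14), - 10, - 9,-5, - 3*sqrt( 2 ), - 0.43,1 , pi, sqrt( 13), 7,8* sqrt ( 14 )]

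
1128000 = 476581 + 651419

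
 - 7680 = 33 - 7713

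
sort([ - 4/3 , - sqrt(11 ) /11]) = [ - 4/3,-sqrt( 11) /11 ]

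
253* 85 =21505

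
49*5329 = 261121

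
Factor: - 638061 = -3^1 * 17^1*12511^1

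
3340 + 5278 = 8618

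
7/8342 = 7/8342 = 0.00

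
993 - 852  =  141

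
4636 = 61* 76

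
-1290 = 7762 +-9052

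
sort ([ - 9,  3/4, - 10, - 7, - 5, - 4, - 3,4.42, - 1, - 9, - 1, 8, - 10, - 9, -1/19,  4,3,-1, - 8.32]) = [- 10, - 10,- 9, - 9, - 9, - 8.32, - 7, - 5  , - 4,-3, - 1,- 1 , - 1, - 1/19, 3/4 , 3,4,4.42 , 8]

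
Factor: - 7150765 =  - 5^1*71^1*20143^1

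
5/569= 5/569 =0.01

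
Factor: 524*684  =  358416 = 2^4*3^2*19^1*131^1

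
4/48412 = 1/12103=0.00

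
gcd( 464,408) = 8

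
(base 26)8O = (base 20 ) bc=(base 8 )350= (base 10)232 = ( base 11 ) 1A1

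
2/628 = 1/314 = 0.00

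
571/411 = 571/411 = 1.39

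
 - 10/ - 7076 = 5/3538 = 0.00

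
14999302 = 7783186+7216116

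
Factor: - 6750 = - 2^1*3^3*5^3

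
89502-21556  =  67946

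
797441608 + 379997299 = 1177438907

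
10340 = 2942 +7398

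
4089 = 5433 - 1344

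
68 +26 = 94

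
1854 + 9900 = 11754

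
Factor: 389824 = 2^6*6091^1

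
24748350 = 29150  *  849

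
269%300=269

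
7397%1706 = 573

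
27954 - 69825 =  - 41871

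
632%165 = 137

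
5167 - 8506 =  - 3339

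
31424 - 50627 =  - 19203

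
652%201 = 49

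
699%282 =135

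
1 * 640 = 640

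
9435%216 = 147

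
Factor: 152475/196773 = 5^2*19^1*613^( - 1) = 475/613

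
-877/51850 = -877/51850=-0.02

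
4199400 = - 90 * ( - 46660)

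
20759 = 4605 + 16154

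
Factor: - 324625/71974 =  - 2^( - 1 )*5^3*7^1 * 97^ ( - 1) = - 875/194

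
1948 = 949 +999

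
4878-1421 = 3457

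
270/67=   270/67 =4.03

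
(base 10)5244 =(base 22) AI8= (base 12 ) 3050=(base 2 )1010001111100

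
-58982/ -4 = 29491/2= 14745.50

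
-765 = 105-870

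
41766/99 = 421+29/33=421.88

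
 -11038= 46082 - 57120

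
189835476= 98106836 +91728640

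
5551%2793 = 2758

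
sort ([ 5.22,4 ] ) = [ 4,5.22] 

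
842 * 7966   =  6707372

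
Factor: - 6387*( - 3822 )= 24411114= 2^1*3^2 * 7^2*13^1*2129^1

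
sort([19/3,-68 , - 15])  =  [  -  68, - 15, 19/3] 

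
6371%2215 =1941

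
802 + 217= 1019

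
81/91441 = 81/91441 = 0.00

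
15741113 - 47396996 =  - 31655883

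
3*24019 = 72057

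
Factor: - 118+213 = 95 = 5^1*19^1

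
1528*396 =605088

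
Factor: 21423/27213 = 37/47= 37^1*47^( - 1 ) 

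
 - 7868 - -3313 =-4555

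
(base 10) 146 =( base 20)76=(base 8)222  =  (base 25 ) 5L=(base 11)123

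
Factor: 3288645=3^2 * 5^1*107^1*683^1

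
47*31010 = 1457470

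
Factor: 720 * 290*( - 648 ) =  - 135302400 = - 2^8*3^6*5^2*29^1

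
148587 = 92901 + 55686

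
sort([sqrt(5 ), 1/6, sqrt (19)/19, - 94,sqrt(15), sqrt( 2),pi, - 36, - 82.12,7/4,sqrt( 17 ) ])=[ - 94, - 82.12, - 36, 1/6,sqrt(19)/19,sqrt(2), 7/4, sqrt ( 5),  pi, sqrt(15 ),sqrt(17) ] 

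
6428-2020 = 4408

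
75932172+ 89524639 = 165456811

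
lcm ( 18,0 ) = 0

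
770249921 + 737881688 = 1508131609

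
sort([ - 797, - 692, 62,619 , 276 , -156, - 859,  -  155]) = [ - 859, - 797, - 692,-156, - 155,62, 276,619]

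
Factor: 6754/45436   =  2^( -1)*11^1*37^(-1 ) =11/74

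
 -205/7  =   - 205/7  =  - 29.29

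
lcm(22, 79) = 1738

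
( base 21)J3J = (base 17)1c4c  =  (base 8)20415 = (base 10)8461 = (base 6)103101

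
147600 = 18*8200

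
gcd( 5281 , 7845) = 1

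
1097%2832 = 1097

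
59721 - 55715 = 4006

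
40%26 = 14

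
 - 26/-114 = 13/57 = 0.23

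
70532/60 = 1175 + 8/15 = 1175.53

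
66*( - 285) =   -  18810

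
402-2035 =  - 1633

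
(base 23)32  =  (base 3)2122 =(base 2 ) 1000111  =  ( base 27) 2H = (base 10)71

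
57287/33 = 1735 +32/33  =  1735.97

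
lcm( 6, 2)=6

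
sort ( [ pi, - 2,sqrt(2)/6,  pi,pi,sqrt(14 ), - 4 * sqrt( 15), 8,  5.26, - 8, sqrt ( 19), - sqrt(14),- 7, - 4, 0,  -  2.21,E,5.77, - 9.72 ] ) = [- 4  *sqrt ( 15), - 9.72, - 8, - 7, - 4, -sqrt(14),  -  2.21, - 2, 0,sqrt( 2 ) /6,E,pi,pi,pi, sqrt( 14 ),sqrt( 19),5.26,5.77, 8 ] 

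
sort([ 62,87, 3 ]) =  [ 3,62, 87]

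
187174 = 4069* 46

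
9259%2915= 514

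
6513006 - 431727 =6081279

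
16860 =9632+7228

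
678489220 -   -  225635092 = 904124312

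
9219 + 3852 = 13071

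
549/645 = 183/215 = 0.85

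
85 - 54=31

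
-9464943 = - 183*51721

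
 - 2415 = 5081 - 7496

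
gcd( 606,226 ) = 2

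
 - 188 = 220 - 408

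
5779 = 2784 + 2995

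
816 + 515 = 1331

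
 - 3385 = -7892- -4507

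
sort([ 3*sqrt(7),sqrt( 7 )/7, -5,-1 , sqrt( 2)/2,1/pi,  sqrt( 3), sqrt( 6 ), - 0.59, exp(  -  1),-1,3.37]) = [ - 5,  -  1, - 1, - 0.59, 1/pi,exp( - 1 ),  sqrt( 7 )/7,sqrt( 2 )/2, sqrt ( 3), sqrt ( 6),3.37,3*sqrt(7)]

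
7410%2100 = 1110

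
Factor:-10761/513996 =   -  2^( - 2 ) * 7^( - 1)*17^1*29^( - 1) = - 17/812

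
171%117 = 54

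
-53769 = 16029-69798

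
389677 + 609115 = 998792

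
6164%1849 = 617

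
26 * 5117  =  133042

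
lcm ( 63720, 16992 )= 254880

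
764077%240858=41503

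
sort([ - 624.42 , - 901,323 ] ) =[ - 901, - 624.42,323 ]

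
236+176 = 412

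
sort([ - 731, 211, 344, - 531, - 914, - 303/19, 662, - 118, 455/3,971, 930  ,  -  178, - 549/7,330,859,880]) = [ - 914, - 731, - 531, - 178, - 118, - 549/7,  -  303/19,455/3,211,330,  344, 662,859, 880, 930, 971 ]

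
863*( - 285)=-245955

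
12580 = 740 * 17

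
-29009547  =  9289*( - 3123)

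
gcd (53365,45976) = 821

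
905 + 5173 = 6078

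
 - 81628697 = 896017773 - 977646470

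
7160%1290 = 710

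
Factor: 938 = 2^1*7^1*67^1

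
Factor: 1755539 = 17^1*37^1*2791^1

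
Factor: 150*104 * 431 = 6723600 = 2^4*3^1*5^2 * 13^1 * 431^1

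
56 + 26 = 82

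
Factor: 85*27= 3^3*5^1*17^1 = 2295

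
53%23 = 7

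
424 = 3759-3335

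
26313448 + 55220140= 81533588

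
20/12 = 5/3 = 1.67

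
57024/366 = 155 +49/61 = 155.80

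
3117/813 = 1039/271= 3.83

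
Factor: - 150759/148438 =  - 2^(-1) * 3^2*7^1*2393^1*74219^( - 1) 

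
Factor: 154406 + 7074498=7228904 = 2^3*903613^1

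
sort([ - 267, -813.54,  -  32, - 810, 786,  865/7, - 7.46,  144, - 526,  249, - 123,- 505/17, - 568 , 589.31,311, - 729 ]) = [ - 813.54, - 810 , - 729, - 568, - 526,  -  267, - 123,-32, - 505/17, - 7.46 , 865/7, 144, 249,311, 589.31 , 786 ]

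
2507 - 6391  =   - 3884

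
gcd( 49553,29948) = 1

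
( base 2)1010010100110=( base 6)40250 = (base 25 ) 8bb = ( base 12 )3086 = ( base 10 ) 5286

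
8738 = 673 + 8065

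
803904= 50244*16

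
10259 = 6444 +3815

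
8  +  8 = 16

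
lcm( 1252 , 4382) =8764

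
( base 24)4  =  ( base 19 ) 4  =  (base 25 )4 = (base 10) 4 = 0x4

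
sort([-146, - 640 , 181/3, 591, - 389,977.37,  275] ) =[ - 640, - 389,- 146 , 181/3,  275,591, 977.37 ]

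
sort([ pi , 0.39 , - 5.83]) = [ - 5.83,0.39, pi] 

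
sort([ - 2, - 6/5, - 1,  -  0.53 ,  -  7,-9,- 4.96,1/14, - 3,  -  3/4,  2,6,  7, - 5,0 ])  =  [ - 9, - 7, - 5, - 4.96, - 3,  -  2, - 6/5, - 1,  -  3/4, - 0.53, 0,1/14,2, 6,7] 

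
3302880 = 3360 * 983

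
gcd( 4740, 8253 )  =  3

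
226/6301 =226/6301 = 0.04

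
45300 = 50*906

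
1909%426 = 205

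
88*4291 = 377608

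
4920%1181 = 196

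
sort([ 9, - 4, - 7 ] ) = [ - 7,-4,  9 ]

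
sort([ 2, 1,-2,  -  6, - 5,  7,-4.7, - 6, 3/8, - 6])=[ - 6  ,- 6, - 6, - 5, - 4.7,-2, 3/8, 1, 2,7]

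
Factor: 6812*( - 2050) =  - 13964600   =  -2^3*5^2 *13^1*41^1*131^1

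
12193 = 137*89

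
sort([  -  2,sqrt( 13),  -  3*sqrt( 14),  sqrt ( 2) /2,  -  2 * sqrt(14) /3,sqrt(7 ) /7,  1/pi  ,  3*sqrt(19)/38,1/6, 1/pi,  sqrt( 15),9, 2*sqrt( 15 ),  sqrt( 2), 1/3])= [ - 3*sqrt( 14) , - 2* sqrt(14 )/3, - 2 , 1/6, 1/pi,1/pi,  1/3,3*sqrt ( 19) /38, sqrt ( 7 )/7, sqrt (2)/2,  sqrt( 2), sqrt( 13), sqrt( 15),2*sqrt ( 15),9 ]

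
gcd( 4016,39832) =8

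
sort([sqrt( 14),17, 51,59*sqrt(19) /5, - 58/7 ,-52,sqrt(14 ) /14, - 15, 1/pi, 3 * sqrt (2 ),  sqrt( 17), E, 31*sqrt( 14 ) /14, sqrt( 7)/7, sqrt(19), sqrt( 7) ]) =[ - 52,-15, - 58/7, sqrt(14)/14,1/pi, sqrt ( 7 ) /7, sqrt ( 7 ),E,sqrt(14), sqrt( 17 ),3 * sqrt(2 ),sqrt( 19), 31*sqrt(14 ) /14, 17, 51, 59*sqrt(19)/5 ]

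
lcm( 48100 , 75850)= 1972100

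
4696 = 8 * 587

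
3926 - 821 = 3105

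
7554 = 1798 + 5756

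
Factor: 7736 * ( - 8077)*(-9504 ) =2^8*3^3*11^1*41^1 * 197^1*967^1 = 593844818688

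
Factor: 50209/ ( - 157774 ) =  - 2^ (  -  1)* 23^1 * 37^1*59^1*78887^(-1 ) 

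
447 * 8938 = 3995286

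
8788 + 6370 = 15158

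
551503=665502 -113999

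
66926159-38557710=28368449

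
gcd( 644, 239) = 1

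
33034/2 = 16517  =  16517.00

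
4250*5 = 21250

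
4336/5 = 4336/5=867.20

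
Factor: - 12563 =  - 17^1 * 739^1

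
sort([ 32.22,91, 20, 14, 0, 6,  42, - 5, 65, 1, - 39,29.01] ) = [ - 39, - 5, 0,1,6 , 14,20, 29.01, 32.22, 42,65, 91]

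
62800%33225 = 29575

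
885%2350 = 885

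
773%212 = 137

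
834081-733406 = 100675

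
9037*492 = 4446204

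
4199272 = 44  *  95438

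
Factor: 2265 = 3^1*5^1*151^1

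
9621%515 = 351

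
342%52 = 30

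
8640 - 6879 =1761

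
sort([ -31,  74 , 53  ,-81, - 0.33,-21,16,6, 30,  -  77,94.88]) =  [  -  81, - 77, - 31,  -  21 ,-0.33, 6,16,30,53,74 , 94.88]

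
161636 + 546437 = 708073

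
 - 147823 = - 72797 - 75026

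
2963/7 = 2963/7 = 423.29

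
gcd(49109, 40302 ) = 1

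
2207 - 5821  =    -  3614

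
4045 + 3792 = 7837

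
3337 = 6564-3227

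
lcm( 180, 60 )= 180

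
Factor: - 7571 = - 67^1*113^1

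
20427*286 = 5842122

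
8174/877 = 8174/877 =9.32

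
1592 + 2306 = 3898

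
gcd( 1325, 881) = 1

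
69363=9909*7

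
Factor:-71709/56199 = -13^( -1) * 41^1*53^1*131^( - 1) = - 2173/1703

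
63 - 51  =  12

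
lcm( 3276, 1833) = 153972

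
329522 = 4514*73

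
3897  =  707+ 3190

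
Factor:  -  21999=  - 3^1*7333^1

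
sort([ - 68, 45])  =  [-68, 45]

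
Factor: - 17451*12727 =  - 3^2*7^1*11^1*13^1 * 89^1*277^1 = - 222098877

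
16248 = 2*8124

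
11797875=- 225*(-52435)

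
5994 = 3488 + 2506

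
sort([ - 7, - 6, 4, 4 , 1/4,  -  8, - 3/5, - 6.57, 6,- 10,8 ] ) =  [  -  10, - 8,  -  7,  -  6.57,-6,-3/5, 1/4,4, 4,6,8 ]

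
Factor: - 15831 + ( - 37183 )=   -  53014  =  - 2^1*13^1*2039^1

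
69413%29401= 10611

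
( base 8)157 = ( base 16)6f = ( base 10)111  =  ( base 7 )216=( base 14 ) 7D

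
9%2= 1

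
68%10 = 8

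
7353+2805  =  10158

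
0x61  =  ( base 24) 41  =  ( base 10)97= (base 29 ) 3a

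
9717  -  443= 9274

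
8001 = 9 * 889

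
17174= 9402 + 7772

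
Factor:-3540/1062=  - 10/3  =  - 2^1*3^(-1) * 5^1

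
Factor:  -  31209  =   - 3^1*101^1*103^1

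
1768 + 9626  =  11394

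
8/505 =8/505= 0.02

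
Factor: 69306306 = 2^1*3^1*97^1 * 119083^1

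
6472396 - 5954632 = 517764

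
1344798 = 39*34482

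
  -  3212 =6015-9227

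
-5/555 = -1 + 110/111 = - 0.01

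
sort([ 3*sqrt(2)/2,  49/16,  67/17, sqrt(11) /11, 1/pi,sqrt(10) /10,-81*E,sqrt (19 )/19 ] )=[ - 81*E,sqrt(19 ) /19, sqrt(11 ) /11, sqrt( 10)/10, 1/pi, 3*sqrt ( 2 )/2, 49/16,  67/17]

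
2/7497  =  2/7497 = 0.00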